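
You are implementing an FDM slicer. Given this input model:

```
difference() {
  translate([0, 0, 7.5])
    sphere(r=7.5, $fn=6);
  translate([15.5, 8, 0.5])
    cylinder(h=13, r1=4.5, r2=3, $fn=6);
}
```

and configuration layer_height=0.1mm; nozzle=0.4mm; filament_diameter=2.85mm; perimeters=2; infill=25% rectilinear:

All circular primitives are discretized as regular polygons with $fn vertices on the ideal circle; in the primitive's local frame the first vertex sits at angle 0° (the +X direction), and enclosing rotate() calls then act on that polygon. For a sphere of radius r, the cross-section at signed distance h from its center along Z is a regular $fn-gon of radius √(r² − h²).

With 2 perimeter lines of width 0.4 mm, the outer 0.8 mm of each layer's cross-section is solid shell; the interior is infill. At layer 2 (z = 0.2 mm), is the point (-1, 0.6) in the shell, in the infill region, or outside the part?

At z = 0.2 mm: the r=7.5 sphere contributes a regular 6-gon of circumradius √(7.5²−7.3²) = 1.720; the cone at (15.5, 8) is absent (z outside [0.5, 13.5]); Taking the first minus the rest: none of the subtracted shapes is present at this height, so the r=7.5 sphere is unchanged — 1 connected region. Overall, the cross-section is a single solid region. The nearest boundary edge runs (-0.86, 1.49)→(-1.72, 0.00); distance from the point to it = 0.32 mm. The point is inside the cross-section, 0.32 mm from the nearest boundary — within the 0.8 mm shell band (2 × 0.4).

shell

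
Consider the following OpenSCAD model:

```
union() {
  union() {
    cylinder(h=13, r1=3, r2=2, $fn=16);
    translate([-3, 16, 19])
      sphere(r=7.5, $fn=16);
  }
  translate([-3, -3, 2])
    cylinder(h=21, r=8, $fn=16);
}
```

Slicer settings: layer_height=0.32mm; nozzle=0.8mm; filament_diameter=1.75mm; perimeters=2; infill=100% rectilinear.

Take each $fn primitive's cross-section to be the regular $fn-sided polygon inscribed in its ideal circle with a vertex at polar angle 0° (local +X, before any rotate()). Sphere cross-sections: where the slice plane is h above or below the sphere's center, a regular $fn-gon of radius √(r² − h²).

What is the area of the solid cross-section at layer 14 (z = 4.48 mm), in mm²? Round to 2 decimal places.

At z = 4.48 mm: the cone contributes a regular 16-gon of circumradius 2.655 (interpolated between r1=3 and r2=2 at t=0.345) (area = (16/2)·2.655²·sin(360°/16) = 21.59 mm²); the sphere at (-3, 16) does not reach this height (|z−center|=14.520 > r=7.5); Merging all regions: only the cone is present, so the union is just that shape — area = 21.59 mm²; the r=8 cylinder at (-3, -3) contributes a regular 16-gon of circumradius 8 (area = (16/2)·8.000²·sin(360°/16) = 195.93 mm²); Merging all regions: the result so far lies entirely inside the r=8 cylinder at (-3, -3), so the union is just the r=8 cylinder at (-3, -3) — area = 195.93 mm². Overall, the cross-section is a single solid region. Net area = 195.93 mm².

195.93 mm²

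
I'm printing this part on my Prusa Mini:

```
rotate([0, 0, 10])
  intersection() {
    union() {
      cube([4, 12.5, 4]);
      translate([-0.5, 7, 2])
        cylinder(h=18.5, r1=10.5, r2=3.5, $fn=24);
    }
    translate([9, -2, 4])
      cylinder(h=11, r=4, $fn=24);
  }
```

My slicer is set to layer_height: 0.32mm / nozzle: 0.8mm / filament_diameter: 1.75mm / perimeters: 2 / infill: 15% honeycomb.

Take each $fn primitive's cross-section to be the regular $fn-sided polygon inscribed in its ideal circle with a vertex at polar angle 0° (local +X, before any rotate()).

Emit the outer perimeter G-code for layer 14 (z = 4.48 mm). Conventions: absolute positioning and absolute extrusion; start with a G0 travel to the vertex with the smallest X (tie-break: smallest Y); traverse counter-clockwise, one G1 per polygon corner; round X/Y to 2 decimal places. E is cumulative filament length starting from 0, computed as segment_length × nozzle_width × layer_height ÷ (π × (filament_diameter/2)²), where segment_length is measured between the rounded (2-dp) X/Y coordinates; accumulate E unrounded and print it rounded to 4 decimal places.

G0 X5.34 Y0.47 Z4.48
G1 X6.12 Y1.32 E0.1228
G1 X6.91 Y2.83 E0.3042
G1 X6.64 Y2.66 E0.3381
G1 X5.93 Y1.89 E0.4496
G1 X5.45 Y0.96 E0.5610
G1 X5.34 Y0.47 E0.6144

At z = 4.48 mm: the cube is absent (z outside [0, 4]); the cone at (-0.5, 7) contributes a regular 24-gon of circumradius 9.562 (interpolated between r1=10.5 and r2=3.5 at t=0.134); Taking the union: only the cone at (-0.5, 7) is present, so the union is just that shape — 1 connected region; the cylinder at (9, -2): section is a regular 24-gon, circumradius r=4; Taking the intersection: the r=4 cylinder at (9, -2) partially overlaps the result so far; clipping to the common part keeps 0.78 mm² — 1 connected region; (whole slice rotated 10° about Z — lengths, areas and connectivity unchanged). The outline is a single polygon with 6 vertices. Extrusion per mm of travel: 0.8 × 0.32 / (π × 0.875²) = 0.106432. Accumulating E over each segment gives final E = 0.6144.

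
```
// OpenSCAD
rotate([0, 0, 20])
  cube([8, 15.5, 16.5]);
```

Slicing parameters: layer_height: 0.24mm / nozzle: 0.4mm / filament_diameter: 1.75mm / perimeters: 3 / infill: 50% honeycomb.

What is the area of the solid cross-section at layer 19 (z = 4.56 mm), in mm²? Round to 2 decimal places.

124.00 mm²

At z = 4.56 mm: the cube is present — its section is the full 8×15.5 rectangle (area 124.00 mm²); (whole slice rotated 20° about Z — lengths, areas and connectivity unchanged). Overall, the cross-section is a single solid region. Net area = 124.00 mm².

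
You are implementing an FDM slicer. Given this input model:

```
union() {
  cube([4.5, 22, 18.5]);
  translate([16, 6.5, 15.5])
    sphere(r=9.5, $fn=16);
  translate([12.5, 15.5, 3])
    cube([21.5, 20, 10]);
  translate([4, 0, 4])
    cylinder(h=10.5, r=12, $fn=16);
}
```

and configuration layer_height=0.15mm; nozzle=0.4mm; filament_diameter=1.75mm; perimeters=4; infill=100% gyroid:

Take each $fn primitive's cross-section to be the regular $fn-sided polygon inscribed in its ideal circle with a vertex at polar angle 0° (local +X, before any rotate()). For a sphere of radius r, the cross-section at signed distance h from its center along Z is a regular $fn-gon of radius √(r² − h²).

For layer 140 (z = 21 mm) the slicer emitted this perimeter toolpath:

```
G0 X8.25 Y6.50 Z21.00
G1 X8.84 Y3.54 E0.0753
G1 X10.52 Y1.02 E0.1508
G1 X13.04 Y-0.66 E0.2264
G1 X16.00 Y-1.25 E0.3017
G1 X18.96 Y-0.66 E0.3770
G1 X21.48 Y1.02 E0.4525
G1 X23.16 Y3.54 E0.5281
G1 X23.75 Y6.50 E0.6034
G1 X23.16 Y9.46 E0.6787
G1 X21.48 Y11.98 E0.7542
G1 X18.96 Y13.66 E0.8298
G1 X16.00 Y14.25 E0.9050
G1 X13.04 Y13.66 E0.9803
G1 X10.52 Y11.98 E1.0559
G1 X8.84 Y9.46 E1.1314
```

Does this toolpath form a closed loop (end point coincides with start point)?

no

Start point (G0): (8.25, 6.50). End point (last G1): the path does not return to the start — open.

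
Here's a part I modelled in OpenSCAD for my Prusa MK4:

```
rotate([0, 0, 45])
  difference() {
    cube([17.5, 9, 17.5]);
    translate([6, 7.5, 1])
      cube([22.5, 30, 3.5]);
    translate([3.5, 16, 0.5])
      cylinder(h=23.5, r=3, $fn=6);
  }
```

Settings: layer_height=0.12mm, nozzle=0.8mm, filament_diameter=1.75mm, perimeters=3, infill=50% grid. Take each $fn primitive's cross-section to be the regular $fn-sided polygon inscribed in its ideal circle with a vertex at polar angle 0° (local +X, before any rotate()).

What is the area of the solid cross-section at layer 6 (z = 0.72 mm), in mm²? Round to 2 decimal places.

At z = 0.72 mm: the cube is present — its section is the full 17.5×9 rectangle (area 157.50 mm²); the cube at (6, 7.5) does not reach this height (z outside [1, 4.5]); the r=3 cylinder at (3.5, 16) contributes a regular 6-gon of circumradius 3 (area = (6/2)·3.000²·sin(360°/6) = 23.38 mm²); Subtracting the remaining from the first: starting from the 17.5×9 cube (157.50 mm²), the r=3 cylinder at (3.5, 16) misses the remaining region (no effect) — area = 157.50 mm²; (whole slice rotated 45° about Z — lengths, areas and connectivity unchanged). Overall, the cross-section is a single solid region. Net area = 157.50 mm².

157.50 mm²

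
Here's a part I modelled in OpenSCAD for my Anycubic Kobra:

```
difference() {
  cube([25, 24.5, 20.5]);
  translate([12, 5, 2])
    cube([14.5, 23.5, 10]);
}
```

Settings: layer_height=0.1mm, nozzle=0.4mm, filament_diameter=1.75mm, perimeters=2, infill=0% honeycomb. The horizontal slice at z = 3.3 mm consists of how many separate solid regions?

1

At z = 3.3 mm: the cube is present — its section is the full 25×24.5 rectangle; the 14.5×23.5 cube at (12, 5) contributes its full rectangle; Subtracting the remaining from the first: starting from the 25×24.5 cube, the 14.5×23.5 cube at (12, 5) partially overlaps it — only the 253.50 mm² overlap (of its 340.75 mm²) is removed, clipping the outline — 1 connected region. The result has 1 disconnected region.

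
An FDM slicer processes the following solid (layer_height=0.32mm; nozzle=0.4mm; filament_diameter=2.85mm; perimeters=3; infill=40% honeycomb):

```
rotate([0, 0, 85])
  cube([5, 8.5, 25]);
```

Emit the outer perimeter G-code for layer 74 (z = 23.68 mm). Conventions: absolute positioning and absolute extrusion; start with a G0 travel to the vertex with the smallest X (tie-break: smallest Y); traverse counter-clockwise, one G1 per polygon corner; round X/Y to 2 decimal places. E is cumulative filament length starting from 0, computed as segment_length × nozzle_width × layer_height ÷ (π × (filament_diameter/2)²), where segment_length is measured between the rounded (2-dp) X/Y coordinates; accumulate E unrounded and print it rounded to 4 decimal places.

At z = 23.68 mm: the 5×8.5 cube contributes its full rectangle; (whole slice rotated 85° about Z — lengths, areas and connectivity unchanged). The outline is a single polygon with 4 vertices. Extrusion per mm of travel: 0.4 × 0.32 / (π × 1.425²) = 0.020065. Accumulating E over each segment gives final E = 0.5418.

G0 X-8.47 Y0.74 Z23.68
G1 X0.00 Y0.00 E0.1706
G1 X0.44 Y4.98 E0.2709
G1 X-8.03 Y5.72 E0.4415
G1 X-8.47 Y0.74 E0.5418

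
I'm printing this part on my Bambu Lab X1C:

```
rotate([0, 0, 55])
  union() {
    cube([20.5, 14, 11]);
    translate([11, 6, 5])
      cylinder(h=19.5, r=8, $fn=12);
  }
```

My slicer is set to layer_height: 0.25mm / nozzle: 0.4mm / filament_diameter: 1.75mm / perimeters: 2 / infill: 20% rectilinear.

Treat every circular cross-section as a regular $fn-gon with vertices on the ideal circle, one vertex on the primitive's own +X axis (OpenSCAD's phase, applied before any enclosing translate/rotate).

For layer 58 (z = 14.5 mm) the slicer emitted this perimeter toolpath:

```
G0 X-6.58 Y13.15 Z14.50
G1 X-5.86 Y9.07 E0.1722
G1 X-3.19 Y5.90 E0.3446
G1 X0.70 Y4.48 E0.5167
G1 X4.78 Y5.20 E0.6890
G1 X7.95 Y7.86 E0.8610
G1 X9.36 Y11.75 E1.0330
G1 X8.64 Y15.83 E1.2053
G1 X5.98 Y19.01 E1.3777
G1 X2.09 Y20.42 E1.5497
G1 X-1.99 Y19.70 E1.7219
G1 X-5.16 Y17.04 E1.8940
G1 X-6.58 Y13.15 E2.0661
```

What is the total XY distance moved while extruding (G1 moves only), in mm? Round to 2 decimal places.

49.70 mm

Sum the Euclidean lengths of each G1 segment: total = 49.70 mm.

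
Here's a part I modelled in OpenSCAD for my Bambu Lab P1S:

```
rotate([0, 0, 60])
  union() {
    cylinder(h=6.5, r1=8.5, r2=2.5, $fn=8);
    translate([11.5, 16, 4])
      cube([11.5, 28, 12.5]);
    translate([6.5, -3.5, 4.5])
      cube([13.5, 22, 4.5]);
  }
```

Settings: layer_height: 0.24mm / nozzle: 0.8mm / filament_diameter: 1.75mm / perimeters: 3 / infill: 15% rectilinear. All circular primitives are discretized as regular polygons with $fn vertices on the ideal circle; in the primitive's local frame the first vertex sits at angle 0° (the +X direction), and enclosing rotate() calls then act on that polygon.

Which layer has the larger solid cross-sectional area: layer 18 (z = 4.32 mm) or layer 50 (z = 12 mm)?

Layer 18 (z = 4.32): the cone: at t=0.665 of its height the radius interpolates to r₁+(r₂−r₁)t = 4.512, giving a regular 8-gon of that circumradius (area = (8/2)·4.512²·sin(360°/8) = 57.59 mm²); the cube at (11.5, 16) is present — its section is the full 11.5×28 rectangle (area 322.00 mm²); the cube at (6.5, -3.5) is absent (z outside [4.5, 9]); Combining (union): the 2 present regions are separate (no shared area or edge), so areas and boundary lengths simply add and each stays a separate island — area = 379.59 mm²; (rotated 60° about Z; rotation is an isometry so areas/perimeters/island counts are preserved). So its area = 379.59 mm². Layer 50 (z = 12): the cone is absent (z outside [0, 6.5]); the cube at (11.5, 16) (footprint 11.5×28) is included at this height (area 322.00 mm²); the cube at (6.5, -3.5) is absent (z outside [4.5, 9]); Combining (union): only the 11.5×28 cube at (11.5, 16) is present, so the union is just that shape — area = 322.00 mm²; (rotated 60° about Z; rotation is an isometry so areas/perimeters/island counts are preserved). So its area = 322.00 mm². Layer 18 is larger (379.59 vs 322.00 mm²).

layer 18 (z = 4.32 mm)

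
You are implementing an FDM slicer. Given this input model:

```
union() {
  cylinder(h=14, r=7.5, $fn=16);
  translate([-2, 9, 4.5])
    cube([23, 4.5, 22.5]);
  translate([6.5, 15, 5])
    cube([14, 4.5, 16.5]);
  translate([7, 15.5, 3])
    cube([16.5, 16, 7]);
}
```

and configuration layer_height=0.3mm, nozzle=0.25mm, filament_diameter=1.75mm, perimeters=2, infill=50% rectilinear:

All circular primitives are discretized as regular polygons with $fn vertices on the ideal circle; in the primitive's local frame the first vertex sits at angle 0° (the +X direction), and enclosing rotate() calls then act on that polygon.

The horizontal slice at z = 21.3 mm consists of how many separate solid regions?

2

At z = 21.3 mm: the cylinder is absent (z outside [0, 14]); the cube at (-2, 9) is present — its section is the full 23×4.5 rectangle; the cube at (6.5, 15) (footprint 14×4.5) is included at this height; the cube at (7, 15.5) is not intersected at this z (z outside [3, 10]); Combining (union): the 2 present regions are separate (no shared area or edge), so areas and boundary lengths simply add and each stays a separate island — 2 connected regions. The result has 2 disconnected regions.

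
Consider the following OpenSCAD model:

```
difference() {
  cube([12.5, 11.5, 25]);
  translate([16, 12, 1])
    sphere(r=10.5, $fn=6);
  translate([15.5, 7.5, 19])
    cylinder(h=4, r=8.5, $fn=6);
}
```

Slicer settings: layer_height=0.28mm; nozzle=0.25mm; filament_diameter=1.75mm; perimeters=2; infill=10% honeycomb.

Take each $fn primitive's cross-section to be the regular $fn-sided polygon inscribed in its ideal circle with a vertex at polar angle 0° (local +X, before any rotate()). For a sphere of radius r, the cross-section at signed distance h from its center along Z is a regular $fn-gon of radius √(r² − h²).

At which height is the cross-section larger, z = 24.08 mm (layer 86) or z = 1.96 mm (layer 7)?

layer 86 (z = 24.08 mm)

Layer 86 (z = 24.08): the cube is present — its section is the full 12.5×11.5 rectangle (area 143.75 mm²); the sphere at (16, 12) is absent (|z−center|=23.080 > r=10.5); the cylinder at (15.5, 7.5) does not reach this height (z outside [19, 23]); Taking the first minus the rest: none of the subtracted shapes is present at this height, so the 12.5×11.5 cube is unchanged — area = 143.75 mm². So its area = 143.75 mm². Layer 7 (z = 1.96): the 12.5×11.5 cube contributes its full rectangle (area 143.75 mm²); the r=10.5 sphere at (16, 12) contributes a regular 6-gon of circumradius √(10.5²−0.96²) = 10.456 (area = (6/2)·10.456²·sin(360°/6) = 284.04 mm²); the cylinder at (15.5, 7.5) is not intersected at this z (z outside [19, 23]); After the difference (first − rest): starting from the 12.5×11.5 cube (143.75 mm²), the r=10.5 sphere at (16, 12) partially overlaps it — only the 35.91 mm² overlap (of its 284.04 mm²) is removed, clipping the outline — area = 107.84 mm². So its area = 107.84 mm². Layer 86 is larger (143.75 vs 107.84 mm²).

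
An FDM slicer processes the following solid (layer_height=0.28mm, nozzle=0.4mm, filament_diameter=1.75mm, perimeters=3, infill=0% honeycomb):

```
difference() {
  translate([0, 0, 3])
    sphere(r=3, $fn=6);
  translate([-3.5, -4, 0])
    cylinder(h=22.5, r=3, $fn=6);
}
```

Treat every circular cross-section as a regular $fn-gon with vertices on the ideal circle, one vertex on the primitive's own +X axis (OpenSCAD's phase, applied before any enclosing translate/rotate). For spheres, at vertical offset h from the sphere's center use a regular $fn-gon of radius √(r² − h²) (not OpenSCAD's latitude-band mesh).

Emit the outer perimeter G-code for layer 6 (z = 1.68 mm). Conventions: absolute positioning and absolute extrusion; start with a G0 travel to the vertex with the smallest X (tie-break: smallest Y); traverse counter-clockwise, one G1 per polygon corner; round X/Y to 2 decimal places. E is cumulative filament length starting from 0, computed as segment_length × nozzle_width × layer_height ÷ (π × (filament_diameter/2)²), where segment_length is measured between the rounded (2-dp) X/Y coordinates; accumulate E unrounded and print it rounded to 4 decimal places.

At z = 1.68 mm: the sphere: section is a regular 6-gon, circumradius = √(r²−h²) = √(3²−1.32²) = 2.694; the r=3 cylinder at (-3.5, -4) gives a regular 6-gon of circumradius 3 (constant along its height); Taking the first minus the rest: starting from the r=3 sphere, the r=3 cylinder at (-3.5, -4) misses the remaining region (no effect) — 1 connected region. The outline is a single polygon with 6 vertices. Extrusion per mm of travel: 0.4 × 0.28 / (π × 0.875²) = 0.046564. Accumulating E over each segment gives final E = 0.7521.

G0 X-2.69 Y0.00 Z1.68
G1 X-1.35 Y-2.33 E0.1252
G1 X1.35 Y-2.33 E0.2509
G1 X2.69 Y0.00 E0.3760
G1 X1.35 Y2.33 E0.5012
G1 X-1.35 Y2.33 E0.6269
G1 X-2.69 Y0.00 E0.7521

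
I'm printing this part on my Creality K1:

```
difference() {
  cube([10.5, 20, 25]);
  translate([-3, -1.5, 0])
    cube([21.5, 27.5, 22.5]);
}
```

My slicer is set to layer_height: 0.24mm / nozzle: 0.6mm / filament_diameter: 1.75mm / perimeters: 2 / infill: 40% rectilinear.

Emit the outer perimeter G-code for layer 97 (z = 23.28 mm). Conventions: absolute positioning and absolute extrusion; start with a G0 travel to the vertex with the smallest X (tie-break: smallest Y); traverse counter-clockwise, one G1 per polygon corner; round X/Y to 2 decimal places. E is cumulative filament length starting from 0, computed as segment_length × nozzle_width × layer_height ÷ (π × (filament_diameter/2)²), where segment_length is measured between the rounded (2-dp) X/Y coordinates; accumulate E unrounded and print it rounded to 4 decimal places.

At z = 23.28 mm: the cube (footprint 10.5×20) is included at this height; the cube at (-3, -1.5) is not intersected at this z (z outside [0, 22.5]); After the difference (first − rest): none of the subtracted shapes is present at this height, so the 10.5×20 cube is unchanged — 1 connected region. The outline is a single polygon with 4 vertices. Extrusion per mm of travel: 0.6 × 0.24 / (π × 0.875²) = 0.059868. Accumulating E over each segment gives final E = 3.6520.

G0 X0.00 Y0.00 Z23.28
G1 X10.50 Y0.00 E0.6286
G1 X10.50 Y20.00 E1.8260
G1 X0.00 Y20.00 E2.4546
G1 X0.00 Y0.00 E3.6520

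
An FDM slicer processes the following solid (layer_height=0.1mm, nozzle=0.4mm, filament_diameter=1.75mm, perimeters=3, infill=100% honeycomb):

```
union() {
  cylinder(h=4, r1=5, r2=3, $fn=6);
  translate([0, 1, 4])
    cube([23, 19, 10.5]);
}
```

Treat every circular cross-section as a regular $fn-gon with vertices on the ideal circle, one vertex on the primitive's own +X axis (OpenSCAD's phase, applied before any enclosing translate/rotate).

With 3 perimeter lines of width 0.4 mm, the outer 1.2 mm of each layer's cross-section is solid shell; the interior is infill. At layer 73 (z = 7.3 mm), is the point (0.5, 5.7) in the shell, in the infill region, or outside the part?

shell

At z = 7.3 mm: the cone is absent (z outside [0, 4]); the cube at (0, 1) (footprint 23×19) is included at this height; Merging all regions: only the 23×19 cube at (0, 1) is present, so the union is just that shape — 1 connected region. Overall, the cross-section is a single solid region. The nearest boundary edge runs (0.00, 20.00)→(0.00, 1.00); distance from the point to it = 0.50 mm. The point is inside the cross-section, 0.50 mm from the nearest boundary — within the 1.2 mm shell band (3 × 0.4).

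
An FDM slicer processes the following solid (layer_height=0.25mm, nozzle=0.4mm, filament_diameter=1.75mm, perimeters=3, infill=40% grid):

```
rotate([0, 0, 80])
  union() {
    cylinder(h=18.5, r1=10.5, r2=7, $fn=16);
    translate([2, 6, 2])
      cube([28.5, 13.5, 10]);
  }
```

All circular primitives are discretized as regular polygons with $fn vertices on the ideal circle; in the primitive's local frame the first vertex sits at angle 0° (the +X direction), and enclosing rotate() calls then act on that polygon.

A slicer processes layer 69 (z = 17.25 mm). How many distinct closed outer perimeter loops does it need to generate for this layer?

1

At z = 17.25 mm: the cone contributes a regular 16-gon of circumradius 7.236 (interpolated between r1=10.5 and r2=7 at t=0.932); the cube at (2, 6) is absent (z outside [2, 12]); Merging all regions: only the cone is present, so the union is just that shape — 1 connected region; (rotated 80° about Z; rotation is an isometry so areas/perimeters/island counts are preserved). The result has 1 disconnected region.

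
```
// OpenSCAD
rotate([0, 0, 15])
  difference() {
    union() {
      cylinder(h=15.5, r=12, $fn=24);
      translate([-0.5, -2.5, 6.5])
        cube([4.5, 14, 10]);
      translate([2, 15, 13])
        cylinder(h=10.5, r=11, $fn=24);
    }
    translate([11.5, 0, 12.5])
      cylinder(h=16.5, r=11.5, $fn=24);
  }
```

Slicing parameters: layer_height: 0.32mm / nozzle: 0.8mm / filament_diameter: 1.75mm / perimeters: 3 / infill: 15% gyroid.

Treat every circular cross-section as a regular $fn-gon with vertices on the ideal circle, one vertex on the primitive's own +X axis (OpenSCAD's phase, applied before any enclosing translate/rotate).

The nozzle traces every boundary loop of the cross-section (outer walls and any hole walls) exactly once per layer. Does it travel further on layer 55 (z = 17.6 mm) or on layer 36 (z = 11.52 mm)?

Layer 55 (z = 17.6): the cylinder is absent (z outside [0, 15.5]); the cube at (-0.5, -2.5) is absent (z outside [6.5, 16.5]); the r=11 cylinder at (2, 15) gives a regular 24-gon of circumradius 11 (constant along its height) (perimeter = 2·24·11.000·sin(180°/24) = 68.92 mm); Taking the union: only the r=11 cylinder at (2, 15) is present, so the union is just that shape — boundary = 68.92 mm; the cylinder at (11.5, 0): section is a regular 24-gon, circumradius r=11.5 (perimeter = 2·24·11.500·sin(180°/24) = 72.05 mm); Subtracting the remaining from the first: starting from the result so far, the r=11.5 cylinder at (11.5, 0) partially overlaps it — only the 42.82 mm² overlap (of its 410.75 mm²) is removed, clipping the outline — boundary = 68.81 mm; (whole slice rotated 15° about Z — lengths, areas and connectivity unchanged). So its perimeter = 68.81 mm. Layer 36 (z = 11.52): the r=12 cylinder gives a regular 24-gon of circumradius 12 (constant along its height) (perimeter = 2·24·12.000·sin(180°/24) = 75.18 mm); the cube at (-0.5, -2.5) (footprint 4.5×14) is included at this height (perimeter 37.00 mm); the cylinder at (2, 15) is absent (z outside [13, 23.5]); Merging all regions: the regions partially overlap (shared area 62.91 mm²), so the edge portions inside another operand are dropped and the merged outline is re-measured after clipping — boundary = 75.41 mm; the cylinder at (11.5, 0) is not intersected at this z (z outside [12.5, 29]); Taking the first minus the rest: none of the subtracted shapes is present at this height, so that combined region is unchanged — boundary = 75.41 mm; (whole slice rotated 15° about Z — lengths, areas and connectivity unchanged). So its perimeter = 75.41 mm. Layer 36 is larger (75.41 vs 68.81 mm).

layer 36 (z = 11.52 mm)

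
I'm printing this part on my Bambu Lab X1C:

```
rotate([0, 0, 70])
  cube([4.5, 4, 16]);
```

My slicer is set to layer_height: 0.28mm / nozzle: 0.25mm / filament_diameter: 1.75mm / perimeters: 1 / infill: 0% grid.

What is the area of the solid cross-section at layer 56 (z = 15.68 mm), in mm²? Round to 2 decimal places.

18.00 mm²

At z = 15.68 mm: the 4.5×4 cube contributes its full rectangle (area 18.00 mm²); (rotated 70° about Z; rotation is an isometry so areas/perimeters/island counts are preserved). Overall, the cross-section is a single solid region. Net area = 18.00 mm².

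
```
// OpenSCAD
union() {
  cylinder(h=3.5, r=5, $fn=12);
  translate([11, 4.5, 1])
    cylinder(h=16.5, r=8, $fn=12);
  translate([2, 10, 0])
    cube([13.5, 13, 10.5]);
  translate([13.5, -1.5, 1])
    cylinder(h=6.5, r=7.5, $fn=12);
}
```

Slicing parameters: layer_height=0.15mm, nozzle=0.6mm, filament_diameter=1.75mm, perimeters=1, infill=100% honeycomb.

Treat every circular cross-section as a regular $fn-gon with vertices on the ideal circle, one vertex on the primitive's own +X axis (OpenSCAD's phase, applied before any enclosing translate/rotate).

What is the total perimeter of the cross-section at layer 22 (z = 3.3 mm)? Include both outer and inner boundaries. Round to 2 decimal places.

115.12 mm

At z = 3.3 mm: the r=5 cylinder contributes a regular 12-gon of circumradius 5 (perimeter = 2·12·5.000·sin(180°/12) = 31.06 mm); the r=8 cylinder at (11, 4.5) contributes a regular 12-gon of circumradius 8 (perimeter = 2·12·8.000·sin(180°/12) = 49.69 mm); the cube at (2, 10) (footprint 13.5×13) is included at this height (perimeter 53.00 mm); the cylinder at (13.5, -1.5): section is a regular 12-gon, circumradius r=7.5 (perimeter = 2·12·7.500·sin(180°/12) = 46.59 mm); Combining (union): the regions partially overlap (shared area 104.43 mm²), so the edge portions inside another operand are dropped and the merged outline is re-measured after clipping — boundary = 115.12 mm. Overall, the cross-section is a single solid region. Total boundary length (outer) = 115.12 mm.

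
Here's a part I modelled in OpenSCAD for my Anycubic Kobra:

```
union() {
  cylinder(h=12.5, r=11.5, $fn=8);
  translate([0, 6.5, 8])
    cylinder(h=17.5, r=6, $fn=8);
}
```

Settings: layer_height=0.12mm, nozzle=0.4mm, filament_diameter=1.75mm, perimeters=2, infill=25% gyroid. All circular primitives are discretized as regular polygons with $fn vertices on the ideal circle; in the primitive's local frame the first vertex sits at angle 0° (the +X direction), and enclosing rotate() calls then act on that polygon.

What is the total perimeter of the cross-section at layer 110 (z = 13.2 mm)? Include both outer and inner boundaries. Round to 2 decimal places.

At z = 13.2 mm: the cylinder is not intersected at this z (z outside [0, 12.5]); the r=6 cylinder at (0, 6.5) gives a regular 8-gon of circumradius 6 (constant along its height) (perimeter = 2·8·6.000·sin(180°/8) = 36.74 mm); Taking the union: only the r=6 cylinder at (0, 6.5) is present, so the union is just that shape — boundary = 36.74 mm. Overall, the cross-section is a single solid region. Total boundary length (outer) = 36.74 mm.

36.74 mm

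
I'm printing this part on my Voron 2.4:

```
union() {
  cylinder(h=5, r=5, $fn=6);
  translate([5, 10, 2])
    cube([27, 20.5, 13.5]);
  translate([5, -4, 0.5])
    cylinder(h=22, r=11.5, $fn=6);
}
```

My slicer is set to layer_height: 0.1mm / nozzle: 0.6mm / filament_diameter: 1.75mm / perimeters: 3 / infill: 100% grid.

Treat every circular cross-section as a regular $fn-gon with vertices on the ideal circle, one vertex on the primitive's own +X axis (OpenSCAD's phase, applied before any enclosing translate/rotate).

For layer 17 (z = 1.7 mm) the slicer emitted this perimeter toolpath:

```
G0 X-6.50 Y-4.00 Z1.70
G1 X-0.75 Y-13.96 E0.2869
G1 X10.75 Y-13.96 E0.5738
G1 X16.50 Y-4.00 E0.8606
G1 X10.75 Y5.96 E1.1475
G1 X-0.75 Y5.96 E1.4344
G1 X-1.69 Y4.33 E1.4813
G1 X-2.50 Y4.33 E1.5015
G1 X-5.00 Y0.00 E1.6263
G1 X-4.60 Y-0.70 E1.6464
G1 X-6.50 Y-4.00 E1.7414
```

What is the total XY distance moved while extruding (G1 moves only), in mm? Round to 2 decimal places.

Sum the Euclidean lengths of each G1 segment: total = 69.81 mm.

69.81 mm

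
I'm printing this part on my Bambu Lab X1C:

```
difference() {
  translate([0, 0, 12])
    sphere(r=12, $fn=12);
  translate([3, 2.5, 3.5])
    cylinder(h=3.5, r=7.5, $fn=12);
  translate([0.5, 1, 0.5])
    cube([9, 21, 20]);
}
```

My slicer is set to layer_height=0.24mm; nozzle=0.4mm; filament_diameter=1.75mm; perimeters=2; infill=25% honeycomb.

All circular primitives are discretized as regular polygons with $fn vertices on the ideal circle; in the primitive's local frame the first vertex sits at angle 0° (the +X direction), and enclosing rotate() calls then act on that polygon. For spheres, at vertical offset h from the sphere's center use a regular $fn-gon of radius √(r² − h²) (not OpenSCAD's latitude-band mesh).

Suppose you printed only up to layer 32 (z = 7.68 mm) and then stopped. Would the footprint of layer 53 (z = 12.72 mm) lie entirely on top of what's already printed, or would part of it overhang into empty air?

Compare the two slices. At z = 7.68: the r=12 sphere contributes a regular 12-gon of circumradius √(12²−4.32²) = 11.195 (area = (12/2)·11.195²·sin(360°/12) = 376.01 mm²); the cylinder at (3, 2.5) does not reach this height (z outside [3.5, 7]); the cube at (0.5, 1) (footprint 9×21) is included at this height (area 189.00 mm²); Taking the first minus the rest: starting from the r=12 sphere (376.01 mm²), the 9×21 cube at (0.5, 1) partially overlaps it — only the 74.13 mm² overlap (of its 189.00 mm²) is removed, clipping the outline — area = 301.89 mm². At z = 12.72: the r=12 sphere slices to a regular 12-gon of circumradius 11.978 (√(r²−h²) with h=0.72 from center) (area = (12/2)·11.978²·sin(360°/12) = 430.44 mm²); the cylinder at (3, 2.5) does not reach this height (z outside [3.5, 7]); the cube at (0.5, 1) is present — its section is the full 9×21 rectangle (area 189.00 mm²); Subtracting the remaining from the first: starting from the r=12 sphere (430.44 mm²), the 9×21 cube at (0.5, 1) partially overlaps it — only the 82.24 mm² overlap (of its 189.00 mm²) is removed, clipping the outline — area = 348.21 mm². Checking containment: at z = 12.72 the cross-section extends beyond the z = 7.68 cross-section by about 46.32 mm².

part overhangs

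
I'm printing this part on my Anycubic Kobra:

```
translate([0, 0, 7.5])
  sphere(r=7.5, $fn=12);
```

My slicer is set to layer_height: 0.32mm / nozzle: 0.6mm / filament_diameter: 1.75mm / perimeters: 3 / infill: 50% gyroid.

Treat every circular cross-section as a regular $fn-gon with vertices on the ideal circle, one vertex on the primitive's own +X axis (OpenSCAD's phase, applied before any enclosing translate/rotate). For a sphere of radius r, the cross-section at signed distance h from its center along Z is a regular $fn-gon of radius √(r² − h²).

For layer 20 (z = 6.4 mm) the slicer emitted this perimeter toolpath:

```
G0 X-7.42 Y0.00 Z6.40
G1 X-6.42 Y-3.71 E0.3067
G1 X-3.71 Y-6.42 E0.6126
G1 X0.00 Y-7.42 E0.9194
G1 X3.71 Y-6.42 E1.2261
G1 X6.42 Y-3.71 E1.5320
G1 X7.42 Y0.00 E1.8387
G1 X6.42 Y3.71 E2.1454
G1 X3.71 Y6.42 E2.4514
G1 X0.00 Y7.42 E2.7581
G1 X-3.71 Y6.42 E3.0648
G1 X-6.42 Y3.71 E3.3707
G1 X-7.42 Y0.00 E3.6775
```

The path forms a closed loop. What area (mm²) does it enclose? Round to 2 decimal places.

Apply the shoelace formula to the sequence of (X, Y) vertices; enclosed area = 165.02 mm².

165.02 mm²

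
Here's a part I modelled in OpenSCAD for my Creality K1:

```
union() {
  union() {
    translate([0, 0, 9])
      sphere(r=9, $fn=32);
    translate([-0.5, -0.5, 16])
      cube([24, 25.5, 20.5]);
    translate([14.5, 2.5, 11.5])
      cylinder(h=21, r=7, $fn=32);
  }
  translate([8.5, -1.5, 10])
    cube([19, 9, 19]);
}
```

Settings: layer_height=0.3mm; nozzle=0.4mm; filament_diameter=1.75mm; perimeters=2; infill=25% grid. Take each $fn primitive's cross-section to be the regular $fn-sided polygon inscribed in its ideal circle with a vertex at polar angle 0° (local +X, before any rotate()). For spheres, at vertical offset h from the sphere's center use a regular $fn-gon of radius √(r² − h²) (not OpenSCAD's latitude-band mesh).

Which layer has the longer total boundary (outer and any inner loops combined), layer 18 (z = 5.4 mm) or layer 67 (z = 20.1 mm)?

layer 67 (z = 20.1 mm)

Layer 18 (z = 5.4): the r=9 sphere contributes a regular 32-gon of circumradius √(9²−3.6²) = 8.249 (perimeter = 2·32·8.249·sin(180°/32) = 51.74 mm); the cube at (-0.5, -0.5) is absent (z outside [16, 36.5]); the cylinder at (14.5, 2.5) is not intersected at this z (z outside [11.5, 32.5]); Taking the union: only the r=9 sphere is present, so the union is just that shape — boundary = 51.74 mm; the cube at (8.5, -1.5) is not intersected at this z (z outside [10, 29]); Combining (union): only that combined region is present, so the union is just that shape — boundary = 51.74 mm. So its perimeter = 51.74 mm. Layer 67 (z = 20.1): the sphere is absent (|z−center|=11.100 > r=9); the 24×25.5 cube at (-0.5, -0.5) contributes its full rectangle (perimeter 99.00 mm); the r=7 cylinder at (14.5, 2.5) contributes a regular 32-gon of circumradius 7 (perimeter = 2·32·7.000·sin(180°/32) = 43.91 mm); Taking the union: the regions partially overlap (shared area 117.02 mm²), so the edge portions inside another operand are dropped and the merged outline is re-measured after clipping — boundary = 102.15 mm; the cube at (8.5, -1.5) (footprint 19×9) is included at this height (perimeter 56.00 mm); Combining (union): the regions partially overlap (shared area 131.97 mm²), so the edge portions inside another operand are dropped and the merged outline is re-measured after clipping — boundary = 110.76 mm. So its perimeter = 110.76 mm. Layer 67 is larger (110.76 vs 51.74 mm).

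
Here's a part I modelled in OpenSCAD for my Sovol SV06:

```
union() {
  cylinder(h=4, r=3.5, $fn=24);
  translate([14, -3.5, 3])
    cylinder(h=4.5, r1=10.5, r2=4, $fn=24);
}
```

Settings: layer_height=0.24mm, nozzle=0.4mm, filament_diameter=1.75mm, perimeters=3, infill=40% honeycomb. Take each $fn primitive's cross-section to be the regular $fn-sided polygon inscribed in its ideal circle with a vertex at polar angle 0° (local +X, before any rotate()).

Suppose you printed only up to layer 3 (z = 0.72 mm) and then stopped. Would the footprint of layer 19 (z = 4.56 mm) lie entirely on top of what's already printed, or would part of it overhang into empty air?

part overhangs

Compare the two slices. At z = 0.72: the cylinder: section is a regular 24-gon, circumradius r=3.5 (area = (24/2)·3.500²·sin(360°/24) = 38.05 mm²); the cone at (14, -3.5) is absent (z outside [3, 7.5]); Taking the union: only the r=3.5 cylinder is present, so the union is just that shape — area = 38.05 mm². At z = 4.56: the cylinder does not reach this height (z outside [0, 4]); the cone at (14, -3.5): at t=0.347 of its height the radius interpolates to r₁+(r₂−r₁)t = 8.247, giving a regular 24-gon of that circumradius (area = (24/2)·8.247²·sin(360°/24) = 211.22 mm²); Merging all regions: only the cone at (14, -3.5) is present, so the union is just that shape — area = 211.22 mm². Checking containment: at z = 4.56 the cross-section extends beyond the z = 0.72 cross-section by about 211.22 mm².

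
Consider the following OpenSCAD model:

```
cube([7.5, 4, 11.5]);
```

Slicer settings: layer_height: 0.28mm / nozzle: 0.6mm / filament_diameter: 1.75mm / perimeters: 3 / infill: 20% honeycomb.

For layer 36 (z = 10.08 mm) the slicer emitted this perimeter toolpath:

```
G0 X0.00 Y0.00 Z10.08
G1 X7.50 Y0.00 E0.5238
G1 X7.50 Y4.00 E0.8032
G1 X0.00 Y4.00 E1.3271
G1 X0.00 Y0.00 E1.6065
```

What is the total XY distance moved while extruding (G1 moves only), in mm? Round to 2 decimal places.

23.00 mm

Sum the Euclidean lengths of each G1 segment: total = 23.00 mm.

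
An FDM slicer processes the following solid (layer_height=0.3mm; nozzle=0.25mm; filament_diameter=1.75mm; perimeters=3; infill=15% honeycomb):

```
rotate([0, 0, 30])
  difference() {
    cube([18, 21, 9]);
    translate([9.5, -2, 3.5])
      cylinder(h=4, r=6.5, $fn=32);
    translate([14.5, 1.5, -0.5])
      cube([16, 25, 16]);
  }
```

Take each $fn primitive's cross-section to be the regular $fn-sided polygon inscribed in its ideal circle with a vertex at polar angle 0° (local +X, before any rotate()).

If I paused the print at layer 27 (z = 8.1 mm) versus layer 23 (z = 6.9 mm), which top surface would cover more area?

layer 27 (z = 8.1 mm)

Layer 27 (z = 8.1): the 18×21 cube contributes its full rectangle (area 378.00 mm²); the cylinder at (9.5, -2) is not intersected at this z (z outside [3.5, 7.5]); the 16×25 cube at (14.5, 1.5) contributes its full rectangle (area 400.00 mm²); Subtracting the remaining from the first: starting from the 18×21 cube (378.00 mm²), the 16×25 cube at (14.5, 1.5) partially overlaps it — only the 68.25 mm² overlap (of its 400.00 mm²) is removed, clipping the outline — area = 309.75 mm²; (whole slice rotated 30° about Z — lengths, areas and connectivity unchanged). So its area = 309.75 mm². Layer 23 (z = 6.9): the cube is present — its section is the full 18×21 rectangle (area 378.00 mm²); the r=6.5 cylinder at (9.5, -2) contributes a regular 32-gon of circumradius 6.5 (area = (32/2)·6.500²·sin(360°/32) = 131.88 mm²); the cube at (14.5, 1.5) (footprint 16×25) is included at this height (area 400.00 mm²); After the difference (first − rest): starting from the 18×21 cube (378.00 mm²), the r=6.5 cylinder at (9.5, -2) partially overlaps it — only the 40.44 mm² overlap (of its 131.88 mm²) is removed, clipping the outline; the 16×25 cube at (14.5, 1.5) partially overlaps it — only the 68.10 mm² overlap (of its 400.00 mm²) is removed, clipping the outline — area = 269.45 mm²; (rotated 30° about Z; rotation is an isometry so areas/perimeters/island counts are preserved). So its area = 269.45 mm². Layer 27 is larger (309.75 vs 269.45 mm²).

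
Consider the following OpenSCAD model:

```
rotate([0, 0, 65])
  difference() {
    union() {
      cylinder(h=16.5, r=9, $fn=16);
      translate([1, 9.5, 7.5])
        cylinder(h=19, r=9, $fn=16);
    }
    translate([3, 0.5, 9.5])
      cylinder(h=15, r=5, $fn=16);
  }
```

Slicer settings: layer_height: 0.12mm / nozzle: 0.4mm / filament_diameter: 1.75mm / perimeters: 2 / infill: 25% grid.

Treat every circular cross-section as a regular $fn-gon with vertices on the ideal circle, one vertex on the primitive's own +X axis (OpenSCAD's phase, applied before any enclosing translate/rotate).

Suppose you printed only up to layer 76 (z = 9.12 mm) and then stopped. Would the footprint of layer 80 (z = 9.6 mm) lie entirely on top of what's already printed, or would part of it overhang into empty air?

Compare the two slices. At z = 9.12: the r=9 cylinder contributes a regular 16-gon of circumradius 9 (area = (16/2)·9.000²·sin(360°/16) = 247.98 mm²); the cylinder at (1, 9.5): section is a regular 16-gon, circumradius r=9 (area = (16/2)·9.000²·sin(360°/16) = 247.98 mm²); Taking the union: the regions partially overlap — summed areas 495.96 mm² minus the doubly-counted overlap 86.81 mm² gives 409.15 mm² — area = 409.15 mm²; the cylinder at (3, 0.5) is absent (z outside [9.5, 24.5]); Taking the first minus the rest: none of the subtracted shapes is present at this height, so that combined region is unchanged — area = 409.15 mm²; (whole slice rotated 65° about Z — lengths, areas and connectivity unchanged). At z = 9.6: the r=9 cylinder contributes a regular 16-gon of circumradius 9 (area = (16/2)·9.000²·sin(360°/16) = 247.98 mm²); the r=9 cylinder at (1, 9.5) contributes a regular 16-gon of circumradius 9 (area = (16/2)·9.000²·sin(360°/16) = 247.98 mm²); Combining (union): the regions partially overlap — summed areas 495.96 mm² minus the doubly-counted overlap 86.81 mm² gives 409.15 mm² — area = 409.15 mm²; the cylinder at (3, 0.5): section is a regular 16-gon, circumradius r=5 (area = (16/2)·5.000²·sin(360°/16) = 76.54 mm²); After the difference (first − rest): starting from the result so far (409.15 mm²), the r=5 cylinder at (3, 0.5) lies wholly inside it (removes its full 76.54 mm² and its 31.21 mm outline becomes a hole wall) — area = 332.61 mm²; (whole slice rotated 65° about Z — lengths, areas and connectivity unchanged). Checking containment: the cross-section at z = 9.6 is a subset of the cross-section at z = 9.12.

entirely on top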